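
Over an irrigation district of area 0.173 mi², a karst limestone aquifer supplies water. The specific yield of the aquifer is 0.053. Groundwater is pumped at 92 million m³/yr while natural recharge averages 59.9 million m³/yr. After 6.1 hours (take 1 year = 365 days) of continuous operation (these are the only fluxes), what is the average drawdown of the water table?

A = 0.173 mi² = 4.481 × 10^5 m²
Net abstraction = 92 − 59.9 = 32.1 million m³/yr
Q_net = 32.1 million m³/yr = 87950 m³/d
t = 6.1 hours = 0.2542 d
ΔV = Q × t = 87950 m³/d × 0.2542 d = 22350 m³
Δh = ΔV / (Sy × A) = 22350 / (0.053 × 4.481 × 10^5) = 0.9413 m

Δh ≈ 0.941 m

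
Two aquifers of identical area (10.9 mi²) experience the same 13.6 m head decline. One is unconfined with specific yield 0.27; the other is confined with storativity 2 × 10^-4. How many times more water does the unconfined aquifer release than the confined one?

ΔV_u / ΔV_c ≈ 1350

A = 10.9 mi² = 2.823 × 10^7 m²
Unconfined: ΔV_u = Sy × A × Δh = 0.27 × 2.823 × 10^7 × 13.6 = 1.037 × 10^8 m³
Confined: ΔV_c = S × A × Δh = 2 × 10^-4 × 2.823 × 10^7 × 13.6 = 76790 m³
Ratio = ΔV_u / ΔV_c = Sy / S = 0.27 / 2 × 10^-4 = 1350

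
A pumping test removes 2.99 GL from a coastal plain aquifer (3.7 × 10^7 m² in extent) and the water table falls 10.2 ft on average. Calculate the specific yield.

Δh = 10.2 ft = 3.109 m
ΔV = 2.99 GL = 2.99 × 10^6 m³
Sy = ΔV / (A × Δh) = 2.99 × 10^6 m³ / (3.7 × 10^7 m² × 3.109 m) = 0.02599

Sy ≈ 0.026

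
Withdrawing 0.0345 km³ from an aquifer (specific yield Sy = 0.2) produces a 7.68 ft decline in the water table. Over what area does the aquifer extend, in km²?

A ≈ 73.7 km²

Δh = 7.68 ft = 2.341 m
ΔV = 0.0345 km³ = 3.45 × 10^7 m³
A = ΔV / (Sy × Δh) = 3.45 × 10^7 / (0.2 × 2.341) = 7.369 × 10^7 m²
A = 7.369 × 10^7 m² = 73.69 km²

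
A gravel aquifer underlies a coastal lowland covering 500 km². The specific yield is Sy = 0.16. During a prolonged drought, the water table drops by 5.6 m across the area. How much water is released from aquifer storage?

A = 500 km² = 5 × 10^8 m²
ΔV = Sy × A × Δh = 0.16 × 5 × 10^8 m² × 5.6 m = 4.48 × 10^8 m³

ΔV ≈ 4.48 × 10^8 m³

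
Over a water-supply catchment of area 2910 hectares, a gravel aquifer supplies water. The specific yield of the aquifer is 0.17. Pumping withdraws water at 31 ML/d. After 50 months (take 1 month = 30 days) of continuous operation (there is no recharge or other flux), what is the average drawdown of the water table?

A = 2910 hectares = 2.91 × 10^7 m²
Q = 31 ML/d = 31000 m³/d
t = 50 months = 1500 d
ΔV = Q × t = 31000 m³/d × 1500 d = 4.65 × 10^7 m³
Δh = ΔV / (Sy × A) = 4.65 × 10^7 / (0.17 × 2.91 × 10^7) = 9.4 m

Δh ≈ 9.4 m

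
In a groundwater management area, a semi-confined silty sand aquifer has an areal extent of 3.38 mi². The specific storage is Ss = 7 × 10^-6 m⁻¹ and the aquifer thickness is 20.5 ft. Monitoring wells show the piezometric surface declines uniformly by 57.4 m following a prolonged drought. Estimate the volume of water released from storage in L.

ΔV ≈ 2.2 × 10^7 L

b = 20.5 ft = 6.248 m
S = Ss × b = 7 × 10^-6 m⁻¹ × 6.248 m = 4.374 × 10^-5
A = 3.38 mi² = 8.754 × 10^6 m²
ΔV = S × A × Δh = 4.374 × 10^-5 × 8.754 × 10^6 m² × 57.4 m = 21980 m³
ΔV = 21980 m³ = 2.198 × 10^7 L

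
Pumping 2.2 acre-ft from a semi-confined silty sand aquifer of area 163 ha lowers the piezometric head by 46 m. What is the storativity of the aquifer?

S ≈ 3.6 × 10^-5

A = 163 ha = 1.63 × 10^6 m²
ΔV = 2.2 acre-ft = 2714 m³
S = ΔV / (A × Δh) = 2714 m³ / (1.63 × 10^6 m² × 46 m) = 3.619 × 10^-5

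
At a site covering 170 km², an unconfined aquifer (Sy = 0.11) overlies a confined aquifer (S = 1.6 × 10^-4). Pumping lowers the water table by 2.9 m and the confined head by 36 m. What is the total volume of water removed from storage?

ΔV ≈ 5.52 × 10^7 m³

A = 170 km² = 1.7 × 10^8 m²
Unconfined: ΔV_u = Sy × A × Δh_u = 0.11 × 1.7 × 10^8 × 2.9 = 5.423 × 10^7 m³
Confined: ΔV_c = S × A × Δh_c = 1.6 × 10^-4 × 1.7 × 10^8 × 36 = 9.792 × 10^5 m³
Total ΔV = 5.423 × 10^7 + 9.792 × 10^5 = 5.521 × 10^7 m³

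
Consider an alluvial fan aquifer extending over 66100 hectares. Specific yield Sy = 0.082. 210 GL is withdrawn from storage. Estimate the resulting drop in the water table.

Δh ≈ 3.87 m

A = 66100 hectares = 6.61 × 10^8 m²
ΔV = 210 GL = 2.1 × 10^8 m³
Δh = ΔV / (Sy × A) = 2.1 × 10^8 m³ / (0.082 × 6.61 × 10^8 m²) = 3.874 m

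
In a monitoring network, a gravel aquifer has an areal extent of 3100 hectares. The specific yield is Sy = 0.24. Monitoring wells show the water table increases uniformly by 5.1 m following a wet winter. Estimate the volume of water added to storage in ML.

ΔV ≈ 37900 ML

A = 3100 hectares = 3.1 × 10^7 m²
ΔV = Sy × A × Δh = 0.24 × 3.1 × 10^7 m² × 5.1 m = 3.794 × 10^7 m³
ΔV = 3.794 × 10^7 m³ = 37940 ML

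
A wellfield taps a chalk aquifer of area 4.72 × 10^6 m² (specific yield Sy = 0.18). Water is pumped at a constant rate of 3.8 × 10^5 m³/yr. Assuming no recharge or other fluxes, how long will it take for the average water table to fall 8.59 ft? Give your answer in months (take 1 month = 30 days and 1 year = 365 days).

Δh = 8.59 ft = 2.618 m
ΔV = Sy × A × Δh = 0.18 × 4.72 × 10^6 × 2.618 = 2.224 × 10^6 m³
Q = 3.8 × 10^5 m³/yr = 1041 m³/d
t = ΔV / Q = 2.224 × 10^6 m³ / 1041 m³/d = 2137 d
t = 2137 d ≈ 71.22 months

t ≈ 71.2 months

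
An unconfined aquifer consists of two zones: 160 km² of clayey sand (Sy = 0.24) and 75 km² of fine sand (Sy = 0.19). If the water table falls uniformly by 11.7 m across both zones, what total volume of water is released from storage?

ΔV ≈ 6.16 × 10^8 m³

A₁ = 160 km² = 1.6 × 10^8 m²; A₂ = 75 km² = 7.5 × 10^7 m²
ΔV₁ = 0.24 × 1.6 × 10^8 × 11.7 = 4.493 × 10^8 m³
ΔV₂ = 0.19 × 7.5 × 10^7 × 11.7 = 1.667 × 10^8 m³
ΔV = ΔV₁ + ΔV₂ = 6.16 × 10^8 m³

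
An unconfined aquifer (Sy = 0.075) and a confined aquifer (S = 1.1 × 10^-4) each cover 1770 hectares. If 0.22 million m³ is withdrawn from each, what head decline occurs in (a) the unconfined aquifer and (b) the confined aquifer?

Δh_u ≈ 0.166 m; Δh_c ≈ 113 m

A = 1770 hectares = 1.77 × 10^7 m²
ΔV = 0.22 million m³ = 2.2 × 10^5 m³
Unconfined: Δh_u = ΔV/(Sy·A) = 2.2 × 10^5/(0.075 × 1.77 × 10^7) = 0.1657 m
Confined: Δh_c = ΔV/(S·A) = 2.2 × 10^5/(1.1 × 10^-4 × 1.77 × 10^7) = 113 m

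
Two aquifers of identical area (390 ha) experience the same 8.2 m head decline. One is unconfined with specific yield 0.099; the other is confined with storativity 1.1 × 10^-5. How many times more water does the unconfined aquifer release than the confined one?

ΔV_u / ΔV_c ≈ 9000

A = 390 ha = 3.9 × 10^6 m²
Unconfined: ΔV_u = Sy × A × Δh = 0.099 × 3.9 × 10^6 × 8.2 = 3.166 × 10^6 m³
Confined: ΔV_c = S × A × Δh = 1.1 × 10^-5 × 3.9 × 10^6 × 8.2 = 351.8 m³
Ratio = ΔV_u / ΔV_c = Sy / S = 0.099 / 1.1 × 10^-5 = 9000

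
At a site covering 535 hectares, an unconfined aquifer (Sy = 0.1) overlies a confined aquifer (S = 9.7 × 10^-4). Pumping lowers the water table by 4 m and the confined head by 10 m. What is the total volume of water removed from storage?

A = 535 hectares = 5.35 × 10^6 m²
Unconfined: ΔV_u = Sy × A × Δh_u = 0.1 × 5.35 × 10^6 × 4 = 2.14 × 10^6 m³
Confined: ΔV_c = S × A × Δh_c = 9.7 × 10^-4 × 5.35 × 10^6 × 10 = 51900 m³
Total ΔV = 2.14 × 10^6 + 51900 = 2.192 × 10^6 m³

ΔV ≈ 2.19 × 10^6 m³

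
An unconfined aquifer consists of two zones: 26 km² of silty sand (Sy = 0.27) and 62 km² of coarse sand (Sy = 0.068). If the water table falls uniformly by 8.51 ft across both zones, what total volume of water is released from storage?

A₁ = 26 km² = 2.6 × 10^7 m²; A₂ = 62 km² = 6.2 × 10^7 m²
Δh = 8.51 ft = 2.594 m
ΔV₁ = 0.27 × 2.6 × 10^7 × 2.594 = 1.821 × 10^7 m³
ΔV₂ = 0.068 × 6.2 × 10^7 × 2.594 = 1.094 × 10^7 m³
ΔV = ΔV₁ + ΔV₂ = 2.914 × 10^7 m³

ΔV ≈ 2.91 × 10^7 m³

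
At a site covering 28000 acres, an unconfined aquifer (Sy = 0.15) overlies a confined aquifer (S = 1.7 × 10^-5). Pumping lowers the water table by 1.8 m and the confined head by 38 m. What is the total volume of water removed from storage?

ΔV ≈ 3.07 × 10^7 m³

A = 28000 acres = 1.133 × 10^8 m²
Unconfined: ΔV_u = Sy × A × Δh_u = 0.15 × 1.133 × 10^8 × 1.8 = 3.059 × 10^7 m³
Confined: ΔV_c = S × A × Δh_c = 1.7 × 10^-5 × 1.133 × 10^8 × 38 = 73200 m³
Total ΔV = 3.059 × 10^7 + 73200 = 3.067 × 10^7 m³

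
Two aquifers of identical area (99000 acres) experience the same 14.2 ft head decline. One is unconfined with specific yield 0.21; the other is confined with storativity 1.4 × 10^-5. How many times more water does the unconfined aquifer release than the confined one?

A = 99000 acres = 4.006 × 10^8 m²
Δh = 14.2 ft = 4.328 m
Unconfined: ΔV_u = Sy × A × Δh = 0.21 × 4.006 × 10^8 × 4.328 = 3.641 × 10^8 m³
Confined: ΔV_c = S × A × Δh = 1.4 × 10^-5 × 4.006 × 10^8 × 4.328 = 24280 m³
Ratio = ΔV_u / ΔV_c = Sy / S = 0.21 / 1.4 × 10^-5 = 15000

ΔV_u / ΔV_c ≈ 15000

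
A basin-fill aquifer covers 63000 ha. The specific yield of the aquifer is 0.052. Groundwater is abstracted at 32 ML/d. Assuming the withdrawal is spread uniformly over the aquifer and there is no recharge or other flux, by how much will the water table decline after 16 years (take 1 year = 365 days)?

Δh ≈ 5.7 m

A = 63000 ha = 6.3 × 10^8 m²
Q = 32 ML/d = 32000 m³/d
t = 16 years = 5840 d
ΔV = Q × t = 32000 m³/d × 5840 d = 1.869 × 10^8 m³
Δh = ΔV / (Sy × A) = 1.869 × 10^8 / (0.052 × 6.3 × 10^8) = 5.705 m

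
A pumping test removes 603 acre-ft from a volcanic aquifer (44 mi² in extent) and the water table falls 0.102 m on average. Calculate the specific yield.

Sy ≈ 0.064

A = 44 mi² = 1.14 × 10^8 m²
ΔV = 603 acre-ft = 7.438 × 10^5 m³
Sy = ΔV / (A × Δh) = 7.438 × 10^5 m³ / (1.14 × 10^8 m² × 0.102 m) = 0.06399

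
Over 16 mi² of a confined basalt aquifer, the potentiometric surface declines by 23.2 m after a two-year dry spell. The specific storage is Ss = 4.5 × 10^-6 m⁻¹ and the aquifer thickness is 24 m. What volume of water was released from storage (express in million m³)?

ΔV ≈ 0.104 million m³

S = Ss × b = 4.5 × 10^-6 m⁻¹ × 24 m = 1.08 × 10^-4
A = 16 mi² = 4.144 × 10^7 m²
ΔV = S × A × Δh = 1.08 × 10^-4 × 4.144 × 10^7 m² × 23.2 m = 1.038 × 10^5 m³
ΔV = 1.038 × 10^5 m³ = 0.1038 million m³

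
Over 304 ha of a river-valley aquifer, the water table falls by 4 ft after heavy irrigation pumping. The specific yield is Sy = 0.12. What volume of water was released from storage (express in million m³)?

ΔV ≈ 0.445 million m³

A = 304 ha = 3.04 × 10^6 m²
Δh = 4 ft = 1.219 m
ΔV = Sy × A × Δh = 0.12 × 3.04 × 10^6 m² × 1.219 m = 4.448 × 10^5 m³
ΔV = 4.448 × 10^5 m³ = 0.4448 million m³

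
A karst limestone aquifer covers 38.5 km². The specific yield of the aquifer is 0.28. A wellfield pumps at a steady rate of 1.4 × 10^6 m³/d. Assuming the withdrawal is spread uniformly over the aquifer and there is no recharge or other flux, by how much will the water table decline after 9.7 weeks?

Δh ≈ 8.82 m

A = 38.5 km² = 3.85 × 10^7 m²
t = 9.7 weeks = 67.9 d
ΔV = Q × t = 1.4 × 10^6 m³/d × 67.9 d = 9.506 × 10^7 m³
Δh = ΔV / (Sy × A) = 9.506 × 10^7 / (0.28 × 3.85 × 10^7) = 8.818 m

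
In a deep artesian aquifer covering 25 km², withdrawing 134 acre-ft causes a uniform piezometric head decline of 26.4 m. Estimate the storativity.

A = 25 km² = 2.5 × 10^7 m²
ΔV = 134 acre-ft = 1.653 × 10^5 m³
S = ΔV / (A × Δh) = 1.653 × 10^5 m³ / (2.5 × 10^7 m² × 26.4 m) = 2.504 × 10^-4

S ≈ 2.5 × 10^-4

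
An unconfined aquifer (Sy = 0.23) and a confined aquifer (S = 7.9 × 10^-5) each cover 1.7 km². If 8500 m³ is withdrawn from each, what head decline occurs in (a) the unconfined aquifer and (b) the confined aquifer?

A = 1.7 km² = 1.7 × 10^6 m²
Unconfined: Δh_u = ΔV/(Sy·A) = 8500/(0.23 × 1.7 × 10^6) = 0.02174 m
Confined: Δh_c = ΔV/(S·A) = 8500/(7.9 × 10^-5 × 1.7 × 10^6) = 63.29 m

Δh_u ≈ 0.0217 m; Δh_c ≈ 63.3 m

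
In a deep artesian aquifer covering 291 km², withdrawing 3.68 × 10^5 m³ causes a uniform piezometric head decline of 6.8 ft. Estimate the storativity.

A = 291 km² = 2.91 × 10^8 m²
Δh = 6.8 ft = 2.073 m
S = ΔV / (A × Δh) = 3.68 × 10^5 m³ / (2.91 × 10^8 m² × 2.073 m) = 6.101 × 10^-4

S ≈ 6.1 × 10^-4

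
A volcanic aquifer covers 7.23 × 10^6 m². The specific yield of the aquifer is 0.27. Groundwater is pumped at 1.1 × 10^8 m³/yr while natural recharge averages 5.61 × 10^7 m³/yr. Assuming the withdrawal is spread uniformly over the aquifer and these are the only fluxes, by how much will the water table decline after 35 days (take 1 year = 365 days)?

Δh ≈ 2.65 m

Net abstraction = 1.1 × 10^8 − 5.61 × 10^7 = 5.39 × 10^7 m³/yr
Q_net = 5.39 × 10^7 m³/yr = 1.477 × 10^5 m³/d
ΔV = Q × t = 1.477 × 10^5 m³/d × 35 d = 5.168 × 10^6 m³
Δh = ΔV / (Sy × A) = 5.168 × 10^6 / (0.27 × 7.23 × 10^6) = 2.648 m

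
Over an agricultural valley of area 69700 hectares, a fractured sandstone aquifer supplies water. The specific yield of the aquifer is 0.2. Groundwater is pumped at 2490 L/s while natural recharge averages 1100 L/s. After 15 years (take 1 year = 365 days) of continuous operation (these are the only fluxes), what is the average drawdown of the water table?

A = 69700 hectares = 6.97 × 10^8 m²
Net abstraction = 2490 − 1100 = 1390 L/s
Q_net = 1390 L/s = 1.201 × 10^5 m³/d
t = 15 years = 5475 d
ΔV = Q × t = 1.201 × 10^5 m³/d × 5475 d = 6.575 × 10^8 m³
Δh = ΔV / (Sy × A) = 6.575 × 10^8 / (0.2 × 6.97 × 10^8) = 4.717 m

Δh ≈ 4.72 m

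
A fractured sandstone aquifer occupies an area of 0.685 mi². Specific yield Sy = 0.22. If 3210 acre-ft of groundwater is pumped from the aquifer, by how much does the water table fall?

A = 0.685 mi² = 1.774 × 10^6 m²
ΔV = 3210 acre-ft = 3.959 × 10^6 m³
Δh = ΔV / (Sy × A) = 3.959 × 10^6 m³ / (0.22 × 1.774 × 10^6 m²) = 10.14 m

Δh ≈ 10.1 m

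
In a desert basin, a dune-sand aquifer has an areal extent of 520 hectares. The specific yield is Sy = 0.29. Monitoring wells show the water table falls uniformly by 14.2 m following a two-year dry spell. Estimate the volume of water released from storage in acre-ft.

ΔV ≈ 17400 acre-ft

A = 520 hectares = 5.2 × 10^6 m²
ΔV = Sy × A × Δh = 0.29 × 5.2 × 10^6 m² × 14.2 m = 2.141 × 10^7 m³
ΔV = 2.141 × 10^7 m³ = 17360 acre-ft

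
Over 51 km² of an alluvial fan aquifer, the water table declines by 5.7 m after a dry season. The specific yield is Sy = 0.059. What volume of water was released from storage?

ΔV ≈ 1.72 × 10^7 m³

A = 51 km² = 5.1 × 10^7 m²
ΔV = Sy × A × Δh = 0.059 × 5.1 × 10^7 m² × 5.7 m = 1.715 × 10^7 m³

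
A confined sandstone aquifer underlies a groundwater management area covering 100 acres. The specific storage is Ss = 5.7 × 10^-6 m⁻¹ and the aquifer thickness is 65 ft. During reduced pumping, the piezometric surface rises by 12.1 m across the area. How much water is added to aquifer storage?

b = 65 ft = 19.81 m
S = Ss × b = 5.7 × 10^-6 m⁻¹ × 19.81 m = 1.129 × 10^-4
A = 100 acres = 4.047 × 10^5 m²
ΔV = S × A × Δh = 1.129 × 10^-4 × 4.047 × 10^5 m² × 12.1 m = 553 m³

ΔV ≈ 553 m³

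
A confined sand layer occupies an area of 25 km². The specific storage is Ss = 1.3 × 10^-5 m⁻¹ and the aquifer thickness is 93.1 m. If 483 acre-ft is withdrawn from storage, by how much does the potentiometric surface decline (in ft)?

Δh ≈ 64.6 ft

S = Ss × b = 1.3 × 10^-5 m⁻¹ × 93.1 m = 1.21 × 10^-3
A = 25 km² = 2.5 × 10^7 m²
ΔV = 483 acre-ft = 5.958 × 10^5 m³
Δh = ΔV / (S × A) = 5.958 × 10^5 m³ / (0.00121 × 2.5 × 10^7 m²) = 19.69 m
Δh = 19.69 m = 64.6 ft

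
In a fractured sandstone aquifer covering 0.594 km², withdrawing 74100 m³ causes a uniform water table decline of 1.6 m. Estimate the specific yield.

Sy ≈ 0.078

A = 0.594 km² = 5.94 × 10^5 m²
Sy = ΔV / (A × Δh) = 74100 m³ / (5.94 × 10^5 m² × 1.6 m) = 0.07797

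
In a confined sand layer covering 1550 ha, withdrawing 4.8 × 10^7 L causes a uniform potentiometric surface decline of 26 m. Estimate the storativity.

S ≈ 1.2 × 10^-4

A = 1550 ha = 1.55 × 10^7 m²
ΔV = 4.8 × 10^7 L = 48000 m³
S = ΔV / (A × Δh) = 48000 m³ / (1.55 × 10^7 m² × 26 m) = 1.191 × 10^-4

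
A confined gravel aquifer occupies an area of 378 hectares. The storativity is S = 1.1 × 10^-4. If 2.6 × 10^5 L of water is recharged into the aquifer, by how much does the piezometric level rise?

A = 378 hectares = 3.78 × 10^6 m²
ΔV = 2.6 × 10^5 L = 260 m³
Δh = ΔV / (S × A) = 260 m³ / (1.1 × 10^-4 × 3.78 × 10^6 m²) = 0.6253 m

Δh ≈ 0.625 m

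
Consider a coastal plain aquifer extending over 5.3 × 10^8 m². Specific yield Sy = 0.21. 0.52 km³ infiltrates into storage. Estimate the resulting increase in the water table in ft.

ΔV = 0.52 km³ = 5.2 × 10^8 m³
Δh = ΔV / (Sy × A) = 5.2 × 10^8 m³ / (0.21 × 5.3 × 10^8 m²) = 4.672 m
Δh = 4.672 m = 15.33 ft

Δh ≈ 15.3 ft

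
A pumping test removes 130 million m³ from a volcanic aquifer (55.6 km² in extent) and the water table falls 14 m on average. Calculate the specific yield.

A = 55.6 km² = 5.56 × 10^7 m²
ΔV = 130 million m³ = 1.3 × 10^8 m³
Sy = ΔV / (A × Δh) = 1.3 × 10^8 m³ / (5.56 × 10^7 m² × 14 m) = 0.167

Sy ≈ 0.17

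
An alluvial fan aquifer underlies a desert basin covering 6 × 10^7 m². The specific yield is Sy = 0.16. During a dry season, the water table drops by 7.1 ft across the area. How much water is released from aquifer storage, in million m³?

Δh = 7.1 ft = 2.164 m
ΔV = Sy × A × Δh = 0.16 × 6 × 10^7 m² × 2.164 m = 2.078 × 10^7 m³
ΔV = 2.078 × 10^7 m³ = 20.78 million m³

ΔV ≈ 20.8 million m³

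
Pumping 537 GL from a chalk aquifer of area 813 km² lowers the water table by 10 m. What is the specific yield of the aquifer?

A = 813 km² = 8.13 × 10^8 m²
ΔV = 537 GL = 5.37 × 10^8 m³
Sy = ΔV / (A × Δh) = 5.37 × 10^8 m³ / (8.13 × 10^8 m² × 10 m) = 0.06605

Sy ≈ 0.066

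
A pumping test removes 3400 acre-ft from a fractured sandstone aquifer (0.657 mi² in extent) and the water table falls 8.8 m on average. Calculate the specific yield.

Sy ≈ 0.28

A = 0.657 mi² = 1.702 × 10^6 m²
ΔV = 3400 acre-ft = 4.194 × 10^6 m³
Sy = ΔV / (A × Δh) = 4.194 × 10^6 m³ / (1.702 × 10^6 m² × 8.8 m) = 0.2801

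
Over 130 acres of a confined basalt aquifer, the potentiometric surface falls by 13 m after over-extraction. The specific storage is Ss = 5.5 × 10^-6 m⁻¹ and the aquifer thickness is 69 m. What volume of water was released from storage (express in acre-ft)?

ΔV ≈ 2.1 acre-ft

S = Ss × b = 5.5 × 10^-6 m⁻¹ × 69 m = 3.795 × 10^-4
A = 130 acres = 5.261 × 10^5 m²
ΔV = S × A × Δh = 3.795 × 10^-4 × 5.261 × 10^5 m² × 13 m = 2595 m³
ΔV = 2595 m³ = 2.104 acre-ft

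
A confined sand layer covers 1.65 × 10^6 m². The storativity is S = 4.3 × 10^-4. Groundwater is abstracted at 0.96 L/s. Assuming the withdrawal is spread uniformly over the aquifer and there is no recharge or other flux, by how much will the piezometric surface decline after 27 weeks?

Δh ≈ 22.1 m

Q = 0.96 L/s = 82.94 m³/d
t = 27 weeks = 189 d
ΔV = Q × t = 82.94 m³/d × 189 d = 15680 m³
Δh = ΔV / (S × A) = 15680 / (4.3 × 10^-4 × 1.65 × 10^6) = 22.1 m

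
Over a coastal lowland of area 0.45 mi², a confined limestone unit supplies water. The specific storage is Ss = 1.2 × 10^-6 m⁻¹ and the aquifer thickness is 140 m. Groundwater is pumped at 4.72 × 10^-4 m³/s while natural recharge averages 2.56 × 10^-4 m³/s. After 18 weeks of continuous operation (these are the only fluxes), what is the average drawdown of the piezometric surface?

Δh ≈ 12 m

S = Ss × b = 1.2 × 10^-6 m⁻¹ × 140 m = 1.68 × 10^-4
A = 0.45 mi² = 1.165 × 10^6 m²
Net abstraction = 4.72 × 10^-4 − 2.56 × 10^-4 = 2.16 × 10^-4 m³/s
Q_net = 2.16 × 10^-4 m³/s = 18.66 m³/d
t = 18 weeks = 126 d
ΔV = Q × t = 18.66 m³/d × 126 d = 2351 m³
Δh = ΔV / (S × A) = 2351 / (1.68 × 10^-4 × 1.165 × 10^6) = 12.01 m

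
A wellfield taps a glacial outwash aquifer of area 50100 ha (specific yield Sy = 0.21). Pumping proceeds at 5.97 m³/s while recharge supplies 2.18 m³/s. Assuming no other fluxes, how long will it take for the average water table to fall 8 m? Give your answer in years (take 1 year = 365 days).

A = 50100 ha = 5.01 × 10^8 m²
ΔV = Sy × A × Δh = 0.21 × 5.01 × 10^8 × 8 = 8.417 × 10^8 m³
Net withdrawal = 5.97 − 2.18 = 3.79 m³/s = 3.275 × 10^5 m³/d
t = ΔV / Q = 8.417 × 10^8 m³ / 3.275 × 10^5 m³/d = 2570 d
t = 2570 d ≈ 7.042 years

t ≈ 7.04 years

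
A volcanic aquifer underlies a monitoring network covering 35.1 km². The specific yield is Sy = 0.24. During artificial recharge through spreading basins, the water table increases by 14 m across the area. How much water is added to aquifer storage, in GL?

A = 35.1 km² = 3.51 × 10^7 m²
ΔV = Sy × A × Δh = 0.24 × 3.51 × 10^7 m² × 14 m = 1.179 × 10^8 m³
ΔV = 1.179 × 10^8 m³ = 117.9 GL

ΔV ≈ 118 GL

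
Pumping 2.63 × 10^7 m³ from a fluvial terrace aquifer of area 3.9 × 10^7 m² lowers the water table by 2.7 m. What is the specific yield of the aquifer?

Sy ≈ 0.25

Sy = ΔV / (A × Δh) = 2.63 × 10^7 m³ / (3.9 × 10^7 m² × 2.7 m) = 0.2498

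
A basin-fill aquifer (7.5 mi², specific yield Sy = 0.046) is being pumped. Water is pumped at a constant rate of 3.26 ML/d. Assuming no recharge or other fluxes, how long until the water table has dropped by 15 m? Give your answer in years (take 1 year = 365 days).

A = 7.5 mi² = 1.942 × 10^7 m²
ΔV = Sy × A × Δh = 0.046 × 1.942 × 10^7 × 15 = 1.34 × 10^7 m³
Q = 3.26 ML/d = 3260 m³/d
t = ΔV / Q = 1.34 × 10^7 m³ / 3260 m³/d = 4111 d
t = 4111 d ≈ 11.26 years

t ≈ 11.3 years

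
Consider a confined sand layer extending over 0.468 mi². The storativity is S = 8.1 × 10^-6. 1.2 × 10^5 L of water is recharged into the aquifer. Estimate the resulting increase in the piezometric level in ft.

Δh ≈ 40.1 ft

A = 0.468 mi² = 1.212 × 10^6 m²
ΔV = 1.2 × 10^5 L = 120 m³
Δh = ΔV / (S × A) = 120 m³ / (8.1 × 10^-6 × 1.212 × 10^6 m²) = 12.22 m
Δh = 12.22 m = 40.1 ft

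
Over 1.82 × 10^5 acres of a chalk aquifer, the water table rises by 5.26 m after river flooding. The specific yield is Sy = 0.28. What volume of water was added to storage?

A = 1.82 × 10^5 acres = 7.365 × 10^8 m²
ΔV = Sy × A × Δh = 0.28 × 7.365 × 10^8 m² × 5.26 m = 1.085 × 10^9 m³

ΔV ≈ 1.08 × 10^9 m³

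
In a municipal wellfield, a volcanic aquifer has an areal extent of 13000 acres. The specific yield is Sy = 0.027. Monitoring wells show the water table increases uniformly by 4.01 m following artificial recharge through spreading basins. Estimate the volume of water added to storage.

A = 13000 acres = 5.261 × 10^7 m²
ΔV = Sy × A × Δh = 0.027 × 5.261 × 10^7 m² × 4.01 m = 5.696 × 10^6 m³

ΔV ≈ 5.7 × 10^6 m³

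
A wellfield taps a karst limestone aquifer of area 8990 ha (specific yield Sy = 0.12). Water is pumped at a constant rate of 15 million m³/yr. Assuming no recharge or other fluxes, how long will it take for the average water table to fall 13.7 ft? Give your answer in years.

t ≈ 3 years

A = 8990 ha = 8.99 × 10^7 m²
Δh = 13.7 ft = 4.176 m
ΔV = Sy × A × Δh = 0.12 × 8.99 × 10^7 × 4.176 = 4.505 × 10^7 m³
Q = 15 million m³/yr = 41100 m³/d
t = ΔV / Q = 4.505 × 10^7 m³ / 41100 m³/d = 1096 d
t = 1096 d ≈ 3.003 years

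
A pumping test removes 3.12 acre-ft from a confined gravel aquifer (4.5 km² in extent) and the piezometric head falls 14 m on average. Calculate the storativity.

S ≈ 6.1 × 10^-5

A = 4.5 km² = 4.5 × 10^6 m²
ΔV = 3.12 acre-ft = 3848 m³
S = ΔV / (A × Δh) = 3848 m³ / (4.5 × 10^6 m² × 14 m) = 6.109 × 10^-5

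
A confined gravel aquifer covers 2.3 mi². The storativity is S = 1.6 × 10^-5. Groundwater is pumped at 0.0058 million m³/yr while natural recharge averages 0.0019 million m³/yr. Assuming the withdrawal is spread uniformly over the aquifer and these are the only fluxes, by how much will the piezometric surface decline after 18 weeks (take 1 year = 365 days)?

Δh ≈ 14.1 m

A = 2.3 mi² = 5.957 × 10^6 m²
Net abstraction = 0.0058 − 0.0019 = 0.0039 million m³/yr
Q_net = 0.0039 million m³/yr = 10.68 m³/d
t = 18 weeks = 126 d
ΔV = Q × t = 10.68 m³/d × 126 d = 1346 m³
Δh = ΔV / (S × A) = 1346 / (1.6 × 10^-5 × 5.957 × 10^6) = 14.13 m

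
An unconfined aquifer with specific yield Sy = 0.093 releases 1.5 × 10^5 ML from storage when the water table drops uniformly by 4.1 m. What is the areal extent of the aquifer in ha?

ΔV = 1.5 × 10^5 ML = 1.5 × 10^8 m³
A = ΔV / (Sy × Δh) = 1.5 × 10^8 / (0.093 × 4.1) = 3.934 × 10^8 m²
A = 3.934 × 10^8 m² = 39340 ha

A ≈ 39300 ha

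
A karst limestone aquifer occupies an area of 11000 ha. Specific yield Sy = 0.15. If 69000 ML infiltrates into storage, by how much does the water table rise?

Δh ≈ 4.18 m

A = 11000 ha = 1.1 × 10^8 m²
ΔV = 69000 ML = 6.9 × 10^7 m³
Δh = ΔV / (Sy × A) = 6.9 × 10^7 m³ / (0.15 × 1.1 × 10^8 m²) = 4.182 m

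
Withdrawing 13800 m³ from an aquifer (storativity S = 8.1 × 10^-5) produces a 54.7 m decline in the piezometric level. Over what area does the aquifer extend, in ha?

A ≈ 311 ha

A = ΔV / (S × Δh) = 13800 / (8.1 × 10^-5 × 54.7) = 3.115 × 10^6 m²
A = 3.115 × 10^6 m² = 311.5 ha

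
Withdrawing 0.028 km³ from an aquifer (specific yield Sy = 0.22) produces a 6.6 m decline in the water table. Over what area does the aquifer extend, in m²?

ΔV = 0.028 km³ = 2.8 × 10^7 m³
A = ΔV / (Sy × Δh) = 2.8 × 10^7 / (0.22 × 6.6) = 1.928 × 10^7 m²

A ≈ 1.93 × 10^7 m²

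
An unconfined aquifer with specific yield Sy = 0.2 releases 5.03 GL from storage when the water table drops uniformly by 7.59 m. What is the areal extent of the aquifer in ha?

A ≈ 331 ha

ΔV = 5.03 GL = 5.03 × 10^6 m³
A = ΔV / (Sy × Δh) = 5.03 × 10^6 / (0.2 × 7.59) = 3.314 × 10^6 m²
A = 3.314 × 10^6 m² = 331.4 ha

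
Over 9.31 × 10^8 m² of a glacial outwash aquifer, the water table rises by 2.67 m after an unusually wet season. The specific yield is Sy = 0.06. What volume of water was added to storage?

ΔV = Sy × A × Δh = 0.06 × 9.31 × 10^8 m² × 2.67 m = 1.491 × 10^8 m³

ΔV ≈ 1.49 × 10^8 m³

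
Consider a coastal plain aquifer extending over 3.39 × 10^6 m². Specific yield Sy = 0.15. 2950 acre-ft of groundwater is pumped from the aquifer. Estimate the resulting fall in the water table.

Δh ≈ 7.16 m

ΔV = 2950 acre-ft = 3.639 × 10^6 m³
Δh = ΔV / (Sy × A) = 3.639 × 10^6 m³ / (0.15 × 3.39 × 10^6 m²) = 7.156 m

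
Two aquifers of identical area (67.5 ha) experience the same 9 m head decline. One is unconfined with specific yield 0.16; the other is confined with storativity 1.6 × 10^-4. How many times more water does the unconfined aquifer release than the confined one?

A = 67.5 ha = 6.75 × 10^5 m²
Unconfined: ΔV_u = Sy × A × Δh = 0.16 × 6.75 × 10^5 × 9 = 9.72 × 10^5 m³
Confined: ΔV_c = S × A × Δh = 1.6 × 10^-4 × 6.75 × 10^5 × 9 = 972 m³
Ratio = ΔV_u / ΔV_c = Sy / S = 0.16 / 1.6 × 10^-4 = 1000

ΔV_u / ΔV_c ≈ 1000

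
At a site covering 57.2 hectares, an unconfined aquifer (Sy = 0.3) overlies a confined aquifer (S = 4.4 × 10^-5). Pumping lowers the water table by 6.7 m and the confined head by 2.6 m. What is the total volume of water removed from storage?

A = 57.2 hectares = 5.72 × 10^5 m²
Unconfined: ΔV_u = Sy × A × Δh_u = 0.3 × 5.72 × 10^5 × 6.7 = 1.15 × 10^6 m³
Confined: ΔV_c = S × A × Δh_c = 4.4 × 10^-5 × 5.72 × 10^5 × 2.6 = 65.44 m³
Total ΔV = 1.15 × 10^6 + 65.44 = 1.15 × 10^6 m³

ΔV ≈ 1.15 × 10^6 m³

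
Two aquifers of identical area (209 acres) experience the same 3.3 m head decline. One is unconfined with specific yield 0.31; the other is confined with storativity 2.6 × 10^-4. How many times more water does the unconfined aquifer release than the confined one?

A = 209 acres = 8.458 × 10^5 m²
Unconfined: ΔV_u = Sy × A × Δh = 0.31 × 8.458 × 10^5 × 3.3 = 8.652 × 10^5 m³
Confined: ΔV_c = S × A × Δh = 2.6 × 10^-4 × 8.458 × 10^5 × 3.3 = 725.7 m³
Ratio = ΔV_u / ΔV_c = Sy / S = 0.31 / 2.6 × 10^-4 = 1192

ΔV_u / ΔV_c ≈ 1190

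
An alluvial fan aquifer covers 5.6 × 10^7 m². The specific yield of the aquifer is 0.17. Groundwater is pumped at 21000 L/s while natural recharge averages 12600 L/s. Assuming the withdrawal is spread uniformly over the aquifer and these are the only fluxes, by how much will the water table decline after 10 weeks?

Δh ≈ 5.34 m

Net abstraction = 21000 − 12600 = 8400 L/s
Q_net = 8400 L/s = 7.258 × 10^5 m³/d
t = 10 weeks = 70 d
ΔV = Q × t = 7.258 × 10^5 m³/d × 70 d = 5.08 × 10^7 m³
Δh = ΔV / (Sy × A) = 5.08 × 10^7 / (0.17 × 5.6 × 10^7) = 5.336 m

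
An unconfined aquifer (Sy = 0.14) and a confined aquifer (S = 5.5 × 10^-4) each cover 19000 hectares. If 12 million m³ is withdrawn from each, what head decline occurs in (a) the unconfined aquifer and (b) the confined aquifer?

A = 19000 hectares = 1.9 × 10^8 m²
ΔV = 12 million m³ = 1.2 × 10^7 m³
Unconfined: Δh_u = ΔV/(Sy·A) = 1.2 × 10^7/(0.14 × 1.9 × 10^8) = 0.4511 m
Confined: Δh_c = ΔV/(S·A) = 1.2 × 10^7/(5.5 × 10^-4 × 1.9 × 10^8) = 114.8 m

Δh_u ≈ 0.451 m; Δh_c ≈ 115 m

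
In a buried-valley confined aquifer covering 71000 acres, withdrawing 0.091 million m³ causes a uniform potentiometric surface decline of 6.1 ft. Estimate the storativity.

S ≈ 1.7 × 10^-4

A = 71000 acres = 2.873 × 10^8 m²
Δh = 6.1 ft = 1.859 m
ΔV = 0.091 million m³ = 91000 m³
S = ΔV / (A × Δh) = 91000 m³ / (2.873 × 10^8 m² × 1.859 m) = 1.703 × 10^-4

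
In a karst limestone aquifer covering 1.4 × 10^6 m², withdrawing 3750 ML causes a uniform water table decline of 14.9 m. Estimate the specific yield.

Sy ≈ 0.18

ΔV = 3750 ML = 3.75 × 10^6 m³
Sy = ΔV / (A × Δh) = 3.75 × 10^6 m³ / (1.4 × 10^6 m² × 14.9 m) = 0.1798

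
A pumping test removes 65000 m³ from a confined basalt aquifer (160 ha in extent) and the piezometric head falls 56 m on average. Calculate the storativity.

A = 160 ha = 1.6 × 10^6 m²
S = ΔV / (A × Δh) = 65000 m³ / (1.6 × 10^6 m² × 56 m) = 7.254 × 10^-4

S ≈ 7.3 × 10^-4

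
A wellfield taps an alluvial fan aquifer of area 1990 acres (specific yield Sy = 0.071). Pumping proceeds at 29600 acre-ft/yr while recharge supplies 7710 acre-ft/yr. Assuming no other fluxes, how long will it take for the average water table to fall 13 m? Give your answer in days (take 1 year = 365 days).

t ≈ 100 days

A = 1990 acres = 8.053 × 10^6 m²
ΔV = Sy × A × Δh = 0.071 × 8.053 × 10^6 × 13 = 7.433 × 10^6 m³
Net withdrawal = 29600 − 7710 = 21890 acre-ft/yr = 73980 m³/d
t = ΔV / Q = 7.433 × 10^6 m³ / 73980 m³/d = 100.5 d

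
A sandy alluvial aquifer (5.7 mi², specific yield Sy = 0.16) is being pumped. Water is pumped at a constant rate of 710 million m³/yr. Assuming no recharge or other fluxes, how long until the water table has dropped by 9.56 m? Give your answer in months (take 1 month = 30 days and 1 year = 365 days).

A = 5.7 mi² = 1.476 × 10^7 m²
ΔV = Sy × A × Δh = 0.16 × 1.476 × 10^7 × 9.56 = 2.258 × 10^7 m³
Q = 710 million m³/yr = 1.945 × 10^6 m³/d
t = ΔV / Q = 2.258 × 10^7 m³ / 1.945 × 10^6 m³/d = 11.61 d
t = 11.61 d ≈ 0.387 months

t ≈ 0.387 months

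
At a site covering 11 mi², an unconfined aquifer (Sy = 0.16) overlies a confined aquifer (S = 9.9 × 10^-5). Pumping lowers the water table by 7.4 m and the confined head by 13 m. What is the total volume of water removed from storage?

A = 11 mi² = 2.849 × 10^7 m²
Unconfined: ΔV_u = Sy × A × Δh_u = 0.16 × 2.849 × 10^7 × 7.4 = 3.373 × 10^7 m³
Confined: ΔV_c = S × A × Δh_c = 9.9 × 10^-5 × 2.849 × 10^7 × 13 = 36670 m³
Total ΔV = 3.373 × 10^7 + 36670 = 3.377 × 10^7 m³

ΔV ≈ 3.38 × 10^7 m³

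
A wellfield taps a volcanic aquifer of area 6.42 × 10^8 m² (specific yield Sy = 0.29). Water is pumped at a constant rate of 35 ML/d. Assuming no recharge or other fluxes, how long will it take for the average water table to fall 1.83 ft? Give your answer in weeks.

Δh = 1.83 ft = 0.5578 m
ΔV = Sy × A × Δh = 0.29 × 6.42 × 10^8 × 0.5578 = 1.038 × 10^8 m³
Q = 35 ML/d = 35000 m³/d
t = ΔV / Q = 1.038 × 10^8 m³ / 35000 m³/d = 2967 d
t = 2967 d ≈ 423.9 weeks

t ≈ 424 weeks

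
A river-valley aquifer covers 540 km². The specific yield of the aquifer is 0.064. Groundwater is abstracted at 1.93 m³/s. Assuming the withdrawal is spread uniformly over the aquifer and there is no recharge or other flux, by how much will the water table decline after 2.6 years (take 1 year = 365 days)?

A = 540 km² = 5.4 × 10^8 m²
Q = 1.93 m³/s = 1.668 × 10^5 m³/d
t = 2.6 years = 949 d
ΔV = Q × t = 1.668 × 10^5 m³/d × 949 d = 1.582 × 10^8 m³
Δh = ΔV / (Sy × A) = 1.582 × 10^8 / (0.064 × 5.4 × 10^8) = 4.579 m

Δh ≈ 4.58 m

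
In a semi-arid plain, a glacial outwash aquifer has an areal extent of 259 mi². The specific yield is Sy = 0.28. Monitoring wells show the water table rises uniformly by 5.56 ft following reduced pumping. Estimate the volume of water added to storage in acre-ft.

A = 259 mi² = 6.708 × 10^8 m²
Δh = 5.56 ft = 1.695 m
ΔV = Sy × A × Δh = 0.28 × 6.708 × 10^8 m² × 1.695 m = 3.183 × 10^8 m³
ΔV = 3.183 × 10^8 m³ = 2.581 × 10^5 acre-ft

ΔV ≈ 2.58 × 10^5 acre-ft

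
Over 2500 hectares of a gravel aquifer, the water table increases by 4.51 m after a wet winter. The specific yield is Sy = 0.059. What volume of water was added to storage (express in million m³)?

A = 2500 hectares = 2.5 × 10^7 m²
ΔV = Sy × A × Δh = 0.059 × 2.5 × 10^7 m² × 4.51 m = 6.652 × 10^6 m³
ΔV = 6.652 × 10^6 m³ = 6.652 million m³

ΔV ≈ 6.65 million m³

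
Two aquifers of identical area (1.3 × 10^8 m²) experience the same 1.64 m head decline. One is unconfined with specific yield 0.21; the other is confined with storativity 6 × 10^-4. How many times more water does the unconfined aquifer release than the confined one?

ΔV_u / ΔV_c ≈ 350

Unconfined: ΔV_u = Sy × A × Δh = 0.21 × 1.3 × 10^8 × 1.64 = 4.477 × 10^7 m³
Confined: ΔV_c = S × A × Δh = 6 × 10^-4 × 1.3 × 10^8 × 1.64 = 1.279 × 10^5 m³
Ratio = ΔV_u / ΔV_c = Sy / S = 0.21 / 6 × 10^-4 = 350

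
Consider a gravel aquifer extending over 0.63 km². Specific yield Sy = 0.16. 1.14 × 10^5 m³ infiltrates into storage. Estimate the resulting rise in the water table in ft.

Δh ≈ 3.71 ft

A = 0.63 km² = 6.3 × 10^5 m²
Δh = ΔV / (Sy × A) = 1.14 × 10^5 m³ / (0.16 × 6.3 × 10^5 m²) = 1.131 m
Δh = 1.131 m = 3.71 ft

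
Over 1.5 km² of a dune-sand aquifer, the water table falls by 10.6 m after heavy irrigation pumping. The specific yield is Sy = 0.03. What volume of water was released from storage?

A = 1.5 km² = 1.5 × 10^6 m²
ΔV = Sy × A × Δh = 0.03 × 1.5 × 10^6 m² × 10.6 m = 4.77 × 10^5 m³

ΔV ≈ 4.77 × 10^5 m³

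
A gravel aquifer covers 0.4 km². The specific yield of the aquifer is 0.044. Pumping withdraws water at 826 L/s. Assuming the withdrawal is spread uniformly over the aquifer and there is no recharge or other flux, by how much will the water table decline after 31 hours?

Δh ≈ 5.24 m

A = 0.4 km² = 4 × 10^5 m²
Q = 826 L/s = 71370 m³/d
t = 31 hours = 1.292 d
ΔV = Q × t = 71370 m³/d × 1.292 d = 92180 m³
Δh = ΔV / (Sy × A) = 92180 / (0.044 × 4 × 10^5) = 5.238 m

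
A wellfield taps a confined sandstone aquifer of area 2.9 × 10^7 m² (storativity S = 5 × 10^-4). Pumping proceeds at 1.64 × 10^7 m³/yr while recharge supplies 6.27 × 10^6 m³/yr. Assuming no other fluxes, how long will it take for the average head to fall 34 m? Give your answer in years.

ΔV = S × A × Δh = 5 × 10^-4 × 2.9 × 10^7 × 34 = 4.93 × 10^5 m³
Net withdrawal = 1.64 × 10^7 − 6.27 × 10^6 = 1.013 × 10^7 m³/yr = 27750 m³/d
t = ΔV / Q = 4.93 × 10^5 m³ / 27750 m³/d = 17.76 d
t = 17.76 d ≈ 0.04867 years

t ≈ 0.0487 years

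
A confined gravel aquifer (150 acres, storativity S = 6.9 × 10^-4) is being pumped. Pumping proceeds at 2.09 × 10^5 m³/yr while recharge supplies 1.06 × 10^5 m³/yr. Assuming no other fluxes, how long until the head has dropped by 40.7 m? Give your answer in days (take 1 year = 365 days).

t ≈ 60.4 days

A = 150 acres = 6.07 × 10^5 m²
ΔV = S × A × Δh = 6.9 × 10^-4 × 6.07 × 10^5 × 40.7 = 17050 m³
Net withdrawal = 2.09 × 10^5 − 1.06 × 10^5 = 1.03 × 10^5 m³/yr = 282.2 m³/d
t = ΔV / Q = 17050 m³ / 282.2 m³/d = 60.41 d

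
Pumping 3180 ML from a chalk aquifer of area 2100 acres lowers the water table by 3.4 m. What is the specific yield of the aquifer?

Sy ≈ 0.11

A = 2100 acres = 8.498 × 10^6 m²
ΔV = 3180 ML = 3.18 × 10^6 m³
Sy = ΔV / (A × Δh) = 3.18 × 10^6 m³ / (8.498 × 10^6 m² × 3.4 m) = 0.1101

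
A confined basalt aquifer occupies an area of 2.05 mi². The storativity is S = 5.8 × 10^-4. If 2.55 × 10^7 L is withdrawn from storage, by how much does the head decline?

A = 2.05 mi² = 5.309 × 10^6 m²
ΔV = 2.55 × 10^7 L = 25500 m³
Δh = ΔV / (S × A) = 25500 m³ / (5.8 × 10^-4 × 5.309 × 10^6 m²) = 8.281 m

Δh ≈ 8.28 m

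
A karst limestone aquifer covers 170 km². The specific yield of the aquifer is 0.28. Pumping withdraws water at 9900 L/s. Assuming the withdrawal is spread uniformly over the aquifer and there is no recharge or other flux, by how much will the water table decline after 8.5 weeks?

Δh ≈ 1.07 m

A = 170 km² = 1.7 × 10^8 m²
Q = 9900 L/s = 8.554 × 10^5 m³/d
t = 8.5 weeks = 59.5 d
ΔV = Q × t = 8.554 × 10^5 m³/d × 59.5 d = 5.089 × 10^7 m³
Δh = ΔV / (Sy × A) = 5.089 × 10^7 / (0.28 × 1.7 × 10^8) = 1.069 m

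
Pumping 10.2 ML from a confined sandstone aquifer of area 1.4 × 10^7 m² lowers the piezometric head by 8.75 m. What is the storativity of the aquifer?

ΔV = 10.2 ML = 10200 m³
S = ΔV / (A × Δh) = 10200 m³ / (1.4 × 10^7 m² × 8.75 m) = 8.327 × 10^-5

S ≈ 8.3 × 10^-5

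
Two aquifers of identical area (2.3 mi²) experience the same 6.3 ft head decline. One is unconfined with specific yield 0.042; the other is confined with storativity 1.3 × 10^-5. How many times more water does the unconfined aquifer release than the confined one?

ΔV_u / ΔV_c ≈ 3230

A = 2.3 mi² = 5.957 × 10^6 m²
Δh = 6.3 ft = 1.92 m
Unconfined: ΔV_u = Sy × A × Δh = 0.042 × 5.957 × 10^6 × 1.92 = 4.804 × 10^5 m³
Confined: ΔV_c = S × A × Δh = 1.3 × 10^-5 × 5.957 × 10^6 × 1.92 = 148.7 m³
Ratio = ΔV_u / ΔV_c = Sy / S = 0.042 / 1.3 × 10^-5 = 3231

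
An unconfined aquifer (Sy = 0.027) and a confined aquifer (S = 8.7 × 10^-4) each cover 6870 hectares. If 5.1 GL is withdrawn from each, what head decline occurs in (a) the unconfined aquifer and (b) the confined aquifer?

A = 6870 hectares = 6.87 × 10^7 m²
ΔV = 5.1 GL = 5.1 × 10^6 m³
Unconfined: Δh_u = ΔV/(Sy·A) = 5.1 × 10^6/(0.027 × 6.87 × 10^7) = 2.749 m
Confined: Δh_c = ΔV/(S·A) = 5.1 × 10^6/(8.7 × 10^-4 × 6.87 × 10^7) = 85.33 m

Δh_u ≈ 2.75 m; Δh_c ≈ 85.3 m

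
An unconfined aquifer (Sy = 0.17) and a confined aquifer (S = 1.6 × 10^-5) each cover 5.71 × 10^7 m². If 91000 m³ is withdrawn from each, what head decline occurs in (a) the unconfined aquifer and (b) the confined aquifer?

Δh_u ≈ 0.00937 m; Δh_c ≈ 99.6 m

Unconfined: Δh_u = ΔV/(Sy·A) = 91000/(0.17 × 5.71 × 10^7) = 0.009375 m
Confined: Δh_c = ΔV/(S·A) = 91000/(1.6 × 10^-5 × 5.71 × 10^7) = 99.61 m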